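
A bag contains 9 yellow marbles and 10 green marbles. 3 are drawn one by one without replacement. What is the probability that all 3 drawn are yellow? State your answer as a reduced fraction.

28/323

Multiply the conditional probabilities at each draw: 9/19 · 8/18 · 7/17 = 504/5814 = 28/323.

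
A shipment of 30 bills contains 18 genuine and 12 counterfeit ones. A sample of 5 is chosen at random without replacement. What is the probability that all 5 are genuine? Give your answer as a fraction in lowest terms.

There are C(30,5) = 142506 possible selections.
Selections with all genuine: C(18,5) = 8568.
Probability = 8568/142506 = 68/1131.

68/1131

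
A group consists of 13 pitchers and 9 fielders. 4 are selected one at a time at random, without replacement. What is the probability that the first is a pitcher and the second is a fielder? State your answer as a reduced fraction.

39/154

Multiply the conditional probabilities at each draw: 13/22 · 9/21 = 117/462 = 39/154.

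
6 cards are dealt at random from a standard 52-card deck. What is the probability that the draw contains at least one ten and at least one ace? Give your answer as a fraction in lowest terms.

There are C(52,6) = 20358520 possible draws.
By inclusion-exclusion on the complements, draws missing all tens or all aces: C(48,6) + C(48,6) − C(44,6) = 12271512 + 12271512 − 7059052 = 17483972.
So draws with at least one of each: 20358520 − 17483972 = 2874548, probability 2874548/20358520 = 718637/5089630.

718637/5089630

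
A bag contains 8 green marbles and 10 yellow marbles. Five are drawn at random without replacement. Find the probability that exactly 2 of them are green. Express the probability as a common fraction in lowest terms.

Total number of selections: C(18,5) = 8568.
Selections with exactly 2 green: choose 2 of the 8 green and 3 of the 10 yellow, C(8,2)·C(10,3) = 28·120 = 3360.
Probability = 3360/8568 = 20/51.

20/51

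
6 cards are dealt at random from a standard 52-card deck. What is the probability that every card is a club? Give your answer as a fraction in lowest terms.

There are C(52,6) = 20358520 possible 6-card hands.
Hands that are all clubs: C(13,6) = 1716.
Probability = 1716/20358520 = 33/391510.

33/391510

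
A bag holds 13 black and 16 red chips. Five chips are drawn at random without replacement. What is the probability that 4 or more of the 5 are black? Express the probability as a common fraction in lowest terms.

Total selections: C(29,5) = 118755.
Favorable selections (4 or more black): C(13,4)·C(16,1) + C(13,5)·C(16,0) = 11440 + 1287 = 12727.
Probability = 12727/118755 = 979/9135.

979/9135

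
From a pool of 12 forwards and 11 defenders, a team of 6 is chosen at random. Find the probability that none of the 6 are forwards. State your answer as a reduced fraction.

There are C(23,6) = 100947 possible selections.
Selections with no forwards (all defenders): C(11,6) = 462.
Probability = 462/100947 = 2/437.

2/437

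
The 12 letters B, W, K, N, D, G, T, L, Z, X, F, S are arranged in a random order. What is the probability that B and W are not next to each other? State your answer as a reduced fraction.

5/6

There are 12! = 479001600 arrangements.
Arrangements with B and W adjacent: 2·11! = 79833600.
So not adjacent: 479001600 − 79833600 = 399168000, probability 399168000/479001600 = 5/6.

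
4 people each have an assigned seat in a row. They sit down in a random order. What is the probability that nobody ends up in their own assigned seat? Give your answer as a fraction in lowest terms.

There are 4! = 24 seatings.
By inclusion-exclusion, seatings with no fixed points: C(4,0)·4! − C(4,1)·3! + C(4,2)·2! − C(4,3)·1! + C(4,4)·0! = 9.
Probability = 9/24 = 3/8.

3/8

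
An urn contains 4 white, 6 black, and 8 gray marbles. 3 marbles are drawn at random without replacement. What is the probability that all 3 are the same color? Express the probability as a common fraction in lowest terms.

5/51

There are C(18,3) = 816 ways to draw 3 marbles.
All same color: C(4,3) + C(6,3) + C(8,3) = 4 + 20 + 56 = 80.
Probability = 80/816 = 5/51.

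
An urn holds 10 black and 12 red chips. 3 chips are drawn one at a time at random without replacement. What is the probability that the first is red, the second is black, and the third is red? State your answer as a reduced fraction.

1/7

Multiply the conditional probabilities at each draw: 12/22 · 10/21 · 11/20 = 1320/9240 = 1/7.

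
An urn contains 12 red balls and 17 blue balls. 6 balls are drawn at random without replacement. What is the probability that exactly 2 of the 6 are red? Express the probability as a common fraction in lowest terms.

There are C(29,6) = 475020 ways to choose 6 from 29.
Selections with exactly 2 red: choose 2 of the 12 red and 4 of the 17 blue, C(12,2)·C(17,4) = 66·2380 = 157080.
Probability = 157080/475020 = 374/1131.

374/1131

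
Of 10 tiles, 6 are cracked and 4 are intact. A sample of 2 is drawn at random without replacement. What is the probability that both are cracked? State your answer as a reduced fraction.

1/3

There are C(10,2) = 45 possible selections.
Selections with all cracked: C(6,2) = 15.
Probability = 15/45 = 1/3.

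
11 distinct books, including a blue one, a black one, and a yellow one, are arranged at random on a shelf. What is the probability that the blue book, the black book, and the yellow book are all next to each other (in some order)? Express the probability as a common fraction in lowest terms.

3/55

There are 11! = 39916800 arrangements.
Treat the three as one block: 9! placements × 3! orders within the block = 362880·6 = 2177280.
Probability = 2177280/39916800 = 3/55.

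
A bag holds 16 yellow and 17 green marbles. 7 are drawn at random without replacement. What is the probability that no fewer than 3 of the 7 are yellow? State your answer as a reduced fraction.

138001/178002

There are C(33,7) = 4272048 ways to choose the 7.
Count the complement (fewer than 3 yellow): C(16,0)·C(17,7) + C(16,1)·C(17,6) + C(16,2)·C(17,5) = 19448 + 198016 + 742560 = 960024.
Probability = 1 − 960024/4272048 = 3312024/4272048 = 138001/178002.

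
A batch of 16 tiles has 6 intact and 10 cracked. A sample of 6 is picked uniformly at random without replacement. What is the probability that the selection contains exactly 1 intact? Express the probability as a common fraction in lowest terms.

There are C(16,6) = 8008 ways to choose 6 from 16.
Selections with exactly 1 intact: choose 1 of the 6 intact and 5 of the 10 cracked, C(6,1)·C(10,5) = 6·252 = 1512.
Probability = 1512/8008 = 27/143.

27/143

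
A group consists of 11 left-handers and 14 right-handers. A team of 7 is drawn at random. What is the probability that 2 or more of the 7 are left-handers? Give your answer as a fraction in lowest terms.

There are C(25,7) = 480700 ways to choose the 7.
Favorable selections (2 or more left-handers): C(11,2)·C(14,5) + C(11,3)·C(14,4) + C(11,4)·C(14,3) + C(11,5)·C(14,2) + C(11,6)·C(14,1) + C(11,7)·C(14,0) = 110110 + 165165 + 120120 + 42042 + 6468 + 330 = 444235.
Probability = 444235/480700 = 8077/8740.

8077/8740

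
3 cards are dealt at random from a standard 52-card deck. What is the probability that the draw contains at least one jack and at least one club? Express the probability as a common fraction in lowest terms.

33/260

There are C(52,3) = 22100 possible draws.
By inclusion-exclusion on the complements, draws missing all jacks or all clubs: C(48,3) + C(39,3) − C(36,3) = 17296 + 9139 − 7140 = 19295.
So draws with at least one of each: 22100 − 19295 = 2805, probability 2805/22100 = 33/260.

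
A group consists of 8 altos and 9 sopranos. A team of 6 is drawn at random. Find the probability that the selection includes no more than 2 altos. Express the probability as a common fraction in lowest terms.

165/442

There are C(17,6) = 12376 ways to choose the 6.
Favorable selections (no more than 2 altos): C(8,0)·C(9,6) + C(8,1)·C(9,5) + C(8,2)·C(9,4) = 84 + 1008 + 3528 = 4620.
Probability = 4620/12376 = 165/442.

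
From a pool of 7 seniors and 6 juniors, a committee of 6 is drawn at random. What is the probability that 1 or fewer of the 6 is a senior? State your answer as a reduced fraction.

43/1716

There are C(13,6) = 1716 ways to choose the 6.
Favorable selections (1 or fewer senior): C(7,0)·C(6,6) + C(7,1)·C(6,5) = 1 + 42 = 43.
Probability = 43/1716.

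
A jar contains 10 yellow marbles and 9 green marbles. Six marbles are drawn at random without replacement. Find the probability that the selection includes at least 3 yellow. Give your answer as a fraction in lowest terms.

479/646

There are C(19,6) = 27132 ways to choose the 6.
Favorable selections (at least 3 yellow): C(10,3)·C(9,3) + C(10,4)·C(9,2) + C(10,5)·C(9,1) + C(10,6)·C(9,0) = 10080 + 7560 + 2268 + 210 = 20118.
Probability = 20118/27132 = 479/646.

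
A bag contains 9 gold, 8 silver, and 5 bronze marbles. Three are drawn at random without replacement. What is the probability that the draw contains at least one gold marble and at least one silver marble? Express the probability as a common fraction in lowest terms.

There are C(22,3) = 1540 possible draws.
By inclusion-exclusion on the complements, draws missing all gold or all silver: C(13,3) + C(14,3) − C(5,3) = 286 + 364 − 10 = 640.
So draws with at least one of each: 1540 − 640 = 900, probability 900/1540 = 45/77.

45/77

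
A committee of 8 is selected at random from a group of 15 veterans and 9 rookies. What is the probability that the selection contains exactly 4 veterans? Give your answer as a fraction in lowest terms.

There are C(24,8) = 735471 ways to choose 8 from 24.
Selections with exactly 4 veterans: choose 4 of the 15 veterans and 4 of the 9 rookies, C(15,4)·C(9,4) = 1365·126 = 171990.
Probability = 171990/735471 = 19110/81719.

19110/81719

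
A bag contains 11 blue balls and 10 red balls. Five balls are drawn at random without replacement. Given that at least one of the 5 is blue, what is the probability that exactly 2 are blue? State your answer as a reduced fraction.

200/609

Work in counts. Selections with at least one blue: C(21,5) − C(10,5) = 20349 − 252 = 20097.
Of those, selections where exactly 2 are blue: C(11,2)·C(10,3) = 55·120 = 6600.
Conditional probability = 6600/20097 = 200/609.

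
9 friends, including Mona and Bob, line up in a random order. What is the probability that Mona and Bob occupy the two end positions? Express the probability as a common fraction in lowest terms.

There are 9! = 362880 arrangements.
Place Mona and Bob at the ends in 2 ways, arrange the remaining 7 in 7! = 5040 ways: 2·5040 = 10080.
Probability = 10080/362880 = 1/36.

1/36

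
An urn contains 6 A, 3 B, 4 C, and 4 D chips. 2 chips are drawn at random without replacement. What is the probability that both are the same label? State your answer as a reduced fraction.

15/68

There are C(17,2) = 136 ways to draw 2 chips.
All same label: C(6,2) + C(3,2) + C(4,2) + C(4,2) = 15 + 3 + 6 + 6 = 30.
Probability = 30/136 = 15/68.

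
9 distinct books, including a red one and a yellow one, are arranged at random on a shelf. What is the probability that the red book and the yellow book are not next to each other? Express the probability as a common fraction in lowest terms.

7/9

There are 9! = 362880 arrangements.
Arrangements with the red book and the yellow book adjacent: 2·8! = 80640.
So not adjacent: 362880 − 80640 = 282240, probability 282240/362880 = 7/9.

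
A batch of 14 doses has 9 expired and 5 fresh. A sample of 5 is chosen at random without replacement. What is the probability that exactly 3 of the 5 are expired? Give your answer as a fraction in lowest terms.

Total number of selections: C(14,5) = 2002.
Selections with exactly 3 expired: choose 3 of the 9 expired and 2 of the 5 fresh, C(9,3)·C(5,2) = 84·10 = 840.
Probability = 840/2002 = 60/143.

60/143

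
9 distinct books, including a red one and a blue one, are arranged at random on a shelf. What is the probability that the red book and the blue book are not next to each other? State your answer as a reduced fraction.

There are 9! = 362880 arrangements.
Arrangements with the red book and the blue book adjacent: 2·8! = 80640.
So not adjacent: 362880 − 80640 = 282240, probability 282240/362880 = 7/9.

7/9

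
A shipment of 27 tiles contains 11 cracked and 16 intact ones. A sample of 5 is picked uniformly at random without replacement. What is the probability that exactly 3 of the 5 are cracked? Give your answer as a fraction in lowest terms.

220/897

The sample space is all 5-subsets of the 27: C(27,5) = 80730.
Selections with exactly 3 cracked: choose 3 of the 11 cracked and 2 of the 16 intact, C(11,3)·C(16,2) = 165·120 = 19800.
Probability = 19800/80730 = 220/897.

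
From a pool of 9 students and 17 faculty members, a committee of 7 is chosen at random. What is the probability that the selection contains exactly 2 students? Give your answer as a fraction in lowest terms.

The sample space is all 7-subsets of the 26: C(26,7) = 657800.
Selections with exactly 2 students: choose 2 of the 9 students and 5 of the 17 faculty members, C(9,2)·C(17,5) = 36·6188 = 222768.
Probability = 222768/657800 = 2142/6325.

2142/6325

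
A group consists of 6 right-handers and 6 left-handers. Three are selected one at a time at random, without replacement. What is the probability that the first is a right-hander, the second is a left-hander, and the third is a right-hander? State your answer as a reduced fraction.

Multiply the conditional probabilities at each draw: 6/12 · 6/11 · 5/10 = 180/1320 = 3/22.

3/22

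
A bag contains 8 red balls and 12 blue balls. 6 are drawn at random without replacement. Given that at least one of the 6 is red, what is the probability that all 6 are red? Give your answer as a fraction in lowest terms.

Work in counts. Selections with at least one red: C(20,6) − C(12,6) = 38760 − 924 = 37836.
Of those, selections where all 6 are red: C(8,6) = 28.
Conditional probability = 28/37836 = 7/9459.

7/9459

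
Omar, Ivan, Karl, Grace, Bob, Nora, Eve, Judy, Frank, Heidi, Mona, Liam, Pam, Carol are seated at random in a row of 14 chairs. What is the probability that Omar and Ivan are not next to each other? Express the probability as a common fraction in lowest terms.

There are 14! = 87178291200 arrangements.
Arrangements with Omar and Ivan adjacent: 2·13! = 12454041600.
So not adjacent: 87178291200 − 12454041600 = 74724249600, probability 74724249600/87178291200 = 6/7.

6/7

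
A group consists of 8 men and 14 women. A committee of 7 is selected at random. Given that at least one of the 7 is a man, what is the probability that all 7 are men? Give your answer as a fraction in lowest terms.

Work in counts. Selections with at least one man: C(22,7) − C(14,7) = 170544 − 3432 = 167112.
Of those, selections where all 7 are men: C(8,7) = 8.
Conditional probability = 8/167112 = 1/20889.

1/20889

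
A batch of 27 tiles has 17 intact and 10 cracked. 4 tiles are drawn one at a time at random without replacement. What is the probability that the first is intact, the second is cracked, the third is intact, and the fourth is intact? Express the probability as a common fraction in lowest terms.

Multiply the conditional probabilities at each draw: 17/27 · 10/26 · 16/25 · 15/24 = 40800/421200 = 34/351.

34/351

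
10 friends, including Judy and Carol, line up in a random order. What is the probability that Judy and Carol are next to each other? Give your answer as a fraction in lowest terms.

There are 10! = 3628800 arrangements.
Treat Judy and Carol as a block: 9! arrangements of the blocks × 2 orders within the block = 2·362880 = 725760.
Probability = 725760/3628800 = 1/5.

1/5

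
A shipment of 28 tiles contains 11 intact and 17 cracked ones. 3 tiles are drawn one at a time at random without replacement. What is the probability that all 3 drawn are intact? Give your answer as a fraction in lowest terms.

Multiply the conditional probabilities at each draw: 11/28 · 10/27 · 9/26 = 990/19656 = 55/1092.

55/1092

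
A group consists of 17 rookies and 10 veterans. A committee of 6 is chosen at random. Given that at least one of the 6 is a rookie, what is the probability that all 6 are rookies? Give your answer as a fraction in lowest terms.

Work in counts. Selections with at least one rookie: C(27,6) − C(10,6) = 296010 − 210 = 295800.
Of those, selections where all 6 are rookies: C(17,6) = 12376.
Conditional probability = 12376/295800 = 91/2175.

91/2175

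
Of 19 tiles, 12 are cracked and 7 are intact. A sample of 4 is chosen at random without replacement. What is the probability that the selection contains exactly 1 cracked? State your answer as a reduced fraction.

35/323

The sample space is all 4-subsets of the 19: C(19,4) = 3876.
Selections with exactly 1 cracked: choose 1 of the 12 cracked and 3 of the 7 intact, C(12,1)·C(7,3) = 12·35 = 420.
Probability = 420/3876 = 35/323.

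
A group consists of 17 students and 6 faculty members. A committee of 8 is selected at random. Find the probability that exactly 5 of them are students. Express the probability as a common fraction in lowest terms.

The sample space is all 8-subsets of the 23: C(23,8) = 490314.
Selections with exactly 5 students: choose 5 of the 17 students and 3 of the 6 faculty members, C(17,5)·C(6,3) = 6188·20 = 123760.
Probability = 123760/490314 = 3640/14421.

3640/14421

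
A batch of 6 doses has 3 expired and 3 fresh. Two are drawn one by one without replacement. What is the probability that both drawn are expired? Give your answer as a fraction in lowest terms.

1/5

Multiply the conditional probabilities at each draw: 3/6 · 2/5 = 6/30 = 1/5.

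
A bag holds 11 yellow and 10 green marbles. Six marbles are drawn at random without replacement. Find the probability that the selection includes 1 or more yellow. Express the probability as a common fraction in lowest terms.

There are C(21,6) = 54264 ways to choose the 6.
The complement is all 6 are green: C(10,6) = 210.
Probability = 1 − 210/54264 = 54054/54264 = 1287/1292.

1287/1292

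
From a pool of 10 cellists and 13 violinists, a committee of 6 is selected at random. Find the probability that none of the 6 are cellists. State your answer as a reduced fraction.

52/3059

There are C(23,6) = 100947 possible selections.
Selections with no cellists (all violinists): C(13,6) = 1716.
Probability = 1716/100947 = 52/3059.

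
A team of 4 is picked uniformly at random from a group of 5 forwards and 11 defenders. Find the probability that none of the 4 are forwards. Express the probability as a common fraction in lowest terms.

33/182

There are C(16,4) = 1820 possible selections.
Selections with no forwards (all defenders): C(11,4) = 330.
Probability = 330/1820 = 33/182.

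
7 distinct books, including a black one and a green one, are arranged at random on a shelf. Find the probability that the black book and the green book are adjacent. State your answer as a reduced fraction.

There are 7! = 5040 arrangements.
Treat the black book and the green book as a block: 6! arrangements of the blocks × 2 orders within the block = 2·720 = 1440.
Probability = 1440/5040 = 2/7.

2/7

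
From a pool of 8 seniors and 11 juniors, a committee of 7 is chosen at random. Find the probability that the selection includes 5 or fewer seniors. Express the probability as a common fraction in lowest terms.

12518/12597

Total selections: C(19,7) = 50388.
Favorable selections (5 or fewer seniors): C(8,0)·C(11,7) + C(8,1)·C(11,6) + C(8,2)·C(11,5) + C(8,3)·C(11,4) + C(8,4)·C(11,3) + C(8,5)·C(11,2) = 330 + 3696 + 12936 + 18480 + 11550 + 3080 = 50072.
Probability = 50072/50388 = 12518/12597.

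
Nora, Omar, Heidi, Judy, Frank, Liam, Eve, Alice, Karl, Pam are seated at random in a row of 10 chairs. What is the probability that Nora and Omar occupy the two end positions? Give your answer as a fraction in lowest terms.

There are 10! = 3628800 arrangements.
Place Nora and Omar at the ends in 2 ways, arrange the remaining 8 in 8! = 40320 ways: 2·40320 = 80640.
Probability = 80640/3628800 = 1/45.

1/45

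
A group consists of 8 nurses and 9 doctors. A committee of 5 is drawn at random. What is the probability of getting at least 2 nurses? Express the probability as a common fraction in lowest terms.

There are C(17,5) = 6188 ways to choose the 5.
Count the complement (fewer than 2 nurses): C(8,0)·C(9,5) + C(8,1)·C(9,4) = 126 + 1008 = 1134.
Probability = 1 − 1134/6188 = 5054/6188 = 361/442.

361/442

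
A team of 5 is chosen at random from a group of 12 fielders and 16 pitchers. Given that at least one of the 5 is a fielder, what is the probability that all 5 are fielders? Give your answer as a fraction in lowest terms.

Work in counts. Selections with at least one fielder: C(28,5) − C(16,5) = 98280 − 4368 = 93912.
Of those, selections where all 5 are fielders: C(12,5) = 792.
Conditional probability = 792/93912 = 33/3913.

33/3913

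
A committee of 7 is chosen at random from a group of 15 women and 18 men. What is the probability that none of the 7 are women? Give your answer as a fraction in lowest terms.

There are C(33,7) = 4272048 possible selections.
Selections with no women (all men): C(18,7) = 31824.
Probability = 31824/4272048 = 221/29667.

221/29667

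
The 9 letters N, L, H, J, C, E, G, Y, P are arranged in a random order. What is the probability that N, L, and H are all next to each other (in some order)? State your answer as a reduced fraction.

There are 9! = 362880 arrangements.
Treat the three as one block: 7! placements × 3! orders within the block = 5040·6 = 30240.
Probability = 30240/362880 = 1/12.

1/12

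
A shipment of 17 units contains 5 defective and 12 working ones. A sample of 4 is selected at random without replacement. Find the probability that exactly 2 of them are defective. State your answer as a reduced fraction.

There are C(17,4) = 2380 ways to choose 4 from 17.
Selections with exactly 2 defective: choose 2 of the 5 defective and 2 of the 12 working, C(5,2)·C(12,2) = 10·66 = 660.
Probability = 660/2380 = 33/119.

33/119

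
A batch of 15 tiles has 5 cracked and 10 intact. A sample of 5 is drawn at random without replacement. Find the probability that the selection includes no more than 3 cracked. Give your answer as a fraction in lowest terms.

There are C(15,5) = 3003 ways to choose the 5.
Count the complement (more than 3 cracked): C(5,4)·C(10,1) + C(5,5)·C(10,0) = 50 + 1 = 51.
Probability = 1 − 51/3003 = 2952/3003 = 984/1001.

984/1001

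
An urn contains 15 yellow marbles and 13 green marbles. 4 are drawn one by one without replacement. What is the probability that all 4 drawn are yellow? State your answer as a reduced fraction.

1/15

Multiply the conditional probabilities at each draw: 15/28 · 14/27 · 13/26 · 12/25 = 32760/491400 = 1/15.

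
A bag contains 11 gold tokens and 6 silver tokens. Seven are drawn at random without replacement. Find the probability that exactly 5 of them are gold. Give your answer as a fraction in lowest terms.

315/884

There are C(17,7) = 19448 ways to choose 7 from 17.
Selections with exactly 5 gold: choose 5 of the 11 gold and 2 of the 6 silver, C(11,5)·C(6,2) = 462·15 = 6930.
Probability = 6930/19448 = 315/884.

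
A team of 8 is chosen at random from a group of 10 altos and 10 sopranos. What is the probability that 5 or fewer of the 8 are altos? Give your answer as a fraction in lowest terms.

7685/8398

Total selections: C(20,8) = 125970.
Favorable selections (5 or fewer altos): C(10,0)·C(10,8) + C(10,1)·C(10,7) + C(10,2)·C(10,6) + C(10,3)·C(10,5) + C(10,4)·C(10,4) + C(10,5)·C(10,3) = 45 + 1200 + 9450 + 30240 + 44100 + 30240 = 115275.
Probability = 115275/125970 = 7685/8398.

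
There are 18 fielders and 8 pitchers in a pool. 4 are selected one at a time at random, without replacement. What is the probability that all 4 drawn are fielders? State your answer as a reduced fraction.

Multiply the conditional probabilities at each draw: 18/26 · 17/25 · 16/24 · 15/23 = 73440/358800 = 306/1495.

306/1495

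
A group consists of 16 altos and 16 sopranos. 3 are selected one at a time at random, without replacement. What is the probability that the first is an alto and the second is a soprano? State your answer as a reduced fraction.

Multiply the conditional probabilities at each draw: 16/32 · 16/31 = 256/992 = 8/31.

8/31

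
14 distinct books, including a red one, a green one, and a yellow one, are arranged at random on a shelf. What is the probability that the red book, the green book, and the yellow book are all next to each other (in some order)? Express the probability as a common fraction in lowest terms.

3/91

There are 14! = 87178291200 arrangements.
Treat the three as one block: 12! placements × 3! orders within the block = 479001600·6 = 2874009600.
Probability = 2874009600/87178291200 = 3/91.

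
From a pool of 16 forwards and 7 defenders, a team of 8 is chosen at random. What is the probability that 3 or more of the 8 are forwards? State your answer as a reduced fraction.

244729/245157

There are C(23,8) = 490314 ways to choose the 8.
Count the complement (fewer than 3 forwards): C(16,1)·C(7,7) + C(16,2)·C(7,6) = 16 + 840 = 856.
Probability = 1 − 856/490314 = 489458/490314 = 244729/245157.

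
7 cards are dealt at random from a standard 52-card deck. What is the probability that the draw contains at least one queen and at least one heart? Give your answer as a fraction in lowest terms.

53122231/133784560

There are C(52,7) = 133784560 possible draws.
By inclusion-exclusion on the complements, draws missing all queens or all hearts: C(48,7) + C(39,7) − C(36,7) = 73629072 + 15380937 − 8347680 = 80662329.
So draws with at least one of each: 133784560 − 80662329 = 53122231, probability 53122231/133784560.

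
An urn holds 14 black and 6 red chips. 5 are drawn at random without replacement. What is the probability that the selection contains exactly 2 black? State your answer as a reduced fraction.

The sample space is all 5-subsets of the 20: C(20,5) = 15504.
Selections with exactly 2 black: choose 2 of the 14 black and 3 of the 6 red, C(14,2)·C(6,3) = 91·20 = 1820.
Probability = 1820/15504 = 455/3876.

455/3876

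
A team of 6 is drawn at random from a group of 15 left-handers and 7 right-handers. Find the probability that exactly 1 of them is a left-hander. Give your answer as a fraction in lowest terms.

There are C(22,6) = 74613 ways to choose 6 from 22.
Selections with exactly 1 left-hander: choose 1 of the 15 left-handers and 5 of the 7 right-handers, C(15,1)·C(7,5) = 15·21 = 315.
Probability = 315/74613 = 15/3553.

15/3553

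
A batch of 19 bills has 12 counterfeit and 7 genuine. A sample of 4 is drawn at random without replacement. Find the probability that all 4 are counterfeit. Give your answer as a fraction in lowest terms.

There are C(19,4) = 3876 possible selections.
Selections with all counterfeit: C(12,4) = 495.
Probability = 495/3876 = 165/1292.

165/1292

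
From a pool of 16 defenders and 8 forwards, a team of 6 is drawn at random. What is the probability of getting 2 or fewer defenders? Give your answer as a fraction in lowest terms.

333/4807

Total selections: C(24,6) = 134596.
Favorable selections (2 or fewer defenders): C(16,0)·C(8,6) + C(16,1)·C(8,5) + C(16,2)·C(8,4) = 28 + 896 + 8400 = 9324.
Probability = 9324/134596 = 333/4807.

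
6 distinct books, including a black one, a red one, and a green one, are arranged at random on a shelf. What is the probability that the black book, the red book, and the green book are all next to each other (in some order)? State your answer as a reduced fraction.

1/5

There are 6! = 720 arrangements.
Treat the three as one block: 4! placements × 3! orders within the block = 24·6 = 144.
Probability = 144/720 = 1/5.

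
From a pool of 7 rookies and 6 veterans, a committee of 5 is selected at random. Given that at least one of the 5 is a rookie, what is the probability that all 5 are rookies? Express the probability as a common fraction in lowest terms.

1/61

Work in counts. Selections with at least one rookie: C(13,5) − C(6,5) = 1287 − 6 = 1281.
Of those, selections where all 5 are rookies: C(7,5) = 21.
Conditional probability = 21/1281 = 1/61.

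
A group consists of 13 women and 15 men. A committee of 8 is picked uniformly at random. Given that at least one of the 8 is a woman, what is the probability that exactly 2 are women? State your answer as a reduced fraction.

Work in counts. Selections with at least one woman: C(28,8) − C(15,8) = 3108105 − 6435 = 3101670.
Of those, selections where exactly 2 are women: C(13,2)·C(15,6) = 78·5005 = 390390.
Conditional probability = 390390/3101670 = 91/723.

91/723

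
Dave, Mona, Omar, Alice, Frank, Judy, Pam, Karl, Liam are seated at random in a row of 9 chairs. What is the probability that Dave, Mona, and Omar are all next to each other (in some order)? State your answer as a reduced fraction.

There are 9! = 362880 arrangements.
Treat the three as one block: 7! placements × 3! orders within the block = 5040·6 = 30240.
Probability = 30240/362880 = 1/12.

1/12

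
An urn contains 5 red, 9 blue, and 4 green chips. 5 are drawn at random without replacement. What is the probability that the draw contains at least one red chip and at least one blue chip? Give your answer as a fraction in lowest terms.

There are C(18,5) = 8568 possible draws.
By inclusion-exclusion on the complements, draws missing all red or all blue: C(13,5) + C(9,5) − C(4,5) = 1287 + 126 − 0 = 1413.
So draws with at least one of each: 8568 − 1413 = 7155, probability 7155/8568 = 795/952.

795/952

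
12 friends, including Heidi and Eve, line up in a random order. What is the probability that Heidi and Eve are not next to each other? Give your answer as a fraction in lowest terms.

There are 12! = 479001600 arrangements.
Arrangements with Heidi and Eve adjacent: 2·11! = 79833600.
So not adjacent: 479001600 − 79833600 = 399168000, probability 399168000/479001600 = 5/6.

5/6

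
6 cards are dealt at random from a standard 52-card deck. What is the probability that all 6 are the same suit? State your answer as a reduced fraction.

There are C(52,6) = 20358520 possible 6-card hands.
Hands of one suit: 4 suits × C(13,6) = 4·1716 = 6864.
Probability = 6864/20358520 = 66/195755.

66/195755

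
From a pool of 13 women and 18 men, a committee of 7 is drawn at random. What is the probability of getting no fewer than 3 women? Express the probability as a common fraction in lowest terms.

8657/13485

Total selections: C(31,7) = 2629575.
Count the complement (fewer than 3 women): C(13,0)·C(18,7) + C(13,1)·C(18,6) + C(13,2)·C(18,5) = 31824 + 241332 + 668304 = 941460.
Probability = 1 − 941460/2629575 = 1688115/2629575 = 8657/13485.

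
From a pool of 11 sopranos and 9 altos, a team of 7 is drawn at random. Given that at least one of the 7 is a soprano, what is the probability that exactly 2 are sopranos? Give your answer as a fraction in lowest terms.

105/1174

Work in counts. Selections with at least one soprano: C(20,7) − C(9,7) = 77520 − 36 = 77484.
Of those, selections where exactly 2 are sopranos: C(11,2)·C(9,5) = 55·126 = 6930.
Conditional probability = 6930/77484 = 105/1174.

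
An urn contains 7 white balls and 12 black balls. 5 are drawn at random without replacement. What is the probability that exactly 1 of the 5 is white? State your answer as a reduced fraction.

385/1292

There are C(19,5) = 11628 ways to choose 5 from 19.
Selections with exactly 1 white: choose 1 of the 7 white and 4 of the 12 black, C(7,1)·C(12,4) = 7·495 = 3465.
Probability = 3465/11628 = 385/1292.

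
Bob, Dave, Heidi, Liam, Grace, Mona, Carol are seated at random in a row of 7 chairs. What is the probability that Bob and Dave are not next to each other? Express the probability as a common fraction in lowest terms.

There are 7! = 5040 arrangements.
Arrangements with Bob and Dave adjacent: 2·6! = 1440.
So not adjacent: 5040 − 1440 = 3600, probability 3600/5040 = 5/7.

5/7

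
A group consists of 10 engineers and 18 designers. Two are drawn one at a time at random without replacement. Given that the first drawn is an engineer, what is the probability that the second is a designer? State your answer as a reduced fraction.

2/3

After removing one engineer, 27 remain: 9 engineers and 18 designers.
So the probability the next is a designer is 18/27 = 2/3.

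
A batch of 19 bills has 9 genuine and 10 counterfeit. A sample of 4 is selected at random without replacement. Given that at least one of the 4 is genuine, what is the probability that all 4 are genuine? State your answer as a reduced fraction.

Work in counts. Selections with at least one genuine: C(19,4) − C(10,4) = 3876 − 210 = 3666.
Of those, selections where all 4 are genuine: C(9,4) = 126.
Conditional probability = 126/3666 = 21/611.

21/611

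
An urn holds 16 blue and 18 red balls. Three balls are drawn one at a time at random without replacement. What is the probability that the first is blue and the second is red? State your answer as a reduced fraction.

48/187

Multiply the conditional probabilities at each draw: 16/34 · 18/33 = 288/1122 = 48/187.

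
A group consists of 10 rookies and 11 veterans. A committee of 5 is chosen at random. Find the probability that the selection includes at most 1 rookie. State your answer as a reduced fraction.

There are C(21,5) = 20349 ways to choose the 5.
Favorable selections (at most 1 rookie): C(10,0)·C(11,5) + C(10,1)·C(11,4) = 462 + 3300 = 3762.
Probability = 3762/20349 = 22/119.

22/119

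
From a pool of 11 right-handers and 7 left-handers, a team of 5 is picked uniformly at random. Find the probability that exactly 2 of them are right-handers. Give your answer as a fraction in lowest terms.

275/1224

The sample space is all 5-subsets of the 18: C(18,5) = 8568.
Selections with exactly 2 right-handers: choose 2 of the 11 right-handers and 3 of the 7 left-handers, C(11,2)·C(7,3) = 55·35 = 1925.
Probability = 1925/8568 = 275/1224.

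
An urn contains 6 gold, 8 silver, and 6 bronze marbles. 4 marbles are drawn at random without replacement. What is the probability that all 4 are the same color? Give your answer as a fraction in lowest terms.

20/969

There are C(20,4) = 4845 ways to draw 4 marbles.
All same color: C(6,4) + C(8,4) + C(6,4) = 15 + 70 + 15 = 100.
Probability = 100/4845 = 20/969.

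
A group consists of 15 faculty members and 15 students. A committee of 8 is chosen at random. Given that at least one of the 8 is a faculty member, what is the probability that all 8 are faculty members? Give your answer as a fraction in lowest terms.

Work in counts. Selections with at least one faculty member: C(30,8) − C(15,8) = 5852925 − 6435 = 5846490.
Of those, selections where all 8 are faculty members: C(15,8) = 6435.
Conditional probability = 6435/5846490 = 11/9994.

11/9994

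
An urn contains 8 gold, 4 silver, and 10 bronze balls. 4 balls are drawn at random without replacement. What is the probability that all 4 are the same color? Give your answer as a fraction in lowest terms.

There are C(22,4) = 7315 ways to draw 4 balls.
All same color: C(8,4) + C(4,4) + C(10,4) = 70 + 1 + 210 = 281.
Probability = 281/7315.

281/7315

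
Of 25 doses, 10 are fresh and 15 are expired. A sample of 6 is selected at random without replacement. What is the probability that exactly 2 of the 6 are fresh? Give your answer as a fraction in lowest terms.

351/1012

Total number of selections: C(25,6) = 177100.
Selections with exactly 2 fresh: choose 2 of the 10 fresh and 4 of the 15 expired, C(10,2)·C(15,4) = 45·1365 = 61425.
Probability = 61425/177100 = 351/1012.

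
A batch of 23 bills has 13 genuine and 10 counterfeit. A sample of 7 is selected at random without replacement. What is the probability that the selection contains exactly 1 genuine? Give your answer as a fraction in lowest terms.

910/81719

Total number of selections: C(23,7) = 245157.
Selections with exactly 1 genuine: choose 1 of the 13 genuine and 6 of the 10 counterfeit, C(13,1)·C(10,6) = 13·210 = 2730.
Probability = 2730/245157 = 910/81719.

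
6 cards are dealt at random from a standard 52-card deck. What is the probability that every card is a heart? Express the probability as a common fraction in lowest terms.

There are C(52,6) = 20358520 possible 6-card hands.
Hands that are all hearts: C(13,6) = 1716.
Probability = 1716/20358520 = 33/391510.

33/391510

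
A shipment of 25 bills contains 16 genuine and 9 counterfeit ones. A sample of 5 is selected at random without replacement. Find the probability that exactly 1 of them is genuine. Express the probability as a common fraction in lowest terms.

There are C(25,5) = 53130 ways to choose 5 from 25.
Selections with exactly 1 genuine: choose 1 of the 16 genuine and 4 of the 9 counterfeit, C(16,1)·C(9,4) = 16·126 = 2016.
Probability = 2016/53130 = 48/1265.

48/1265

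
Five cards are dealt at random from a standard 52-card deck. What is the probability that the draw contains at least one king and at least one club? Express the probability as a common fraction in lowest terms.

229297/866320

There are C(52,5) = 2598960 possible draws.
By inclusion-exclusion on the complements, draws missing all kings or all clubs: C(48,5) + C(39,5) − C(36,5) = 1712304 + 575757 − 376992 = 1911069.
So draws with at least one of each: 2598960 − 1911069 = 687891, probability 687891/2598960 = 229297/866320.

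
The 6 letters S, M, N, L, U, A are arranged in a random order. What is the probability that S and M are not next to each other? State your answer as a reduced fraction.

2/3

There are 6! = 720 arrangements.
Arrangements with S and M adjacent: 2·5! = 240.
So not adjacent: 720 − 240 = 480, probability 480/720 = 2/3.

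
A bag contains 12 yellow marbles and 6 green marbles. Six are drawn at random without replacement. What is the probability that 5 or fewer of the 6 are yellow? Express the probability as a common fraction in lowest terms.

210/221

Total selections: C(18,6) = 18564.
The complement is exactly 6 yellow: C(12,6)·C(6,0) = 924.
Probability = 1 − 924/18564 = 17640/18564 = 210/221.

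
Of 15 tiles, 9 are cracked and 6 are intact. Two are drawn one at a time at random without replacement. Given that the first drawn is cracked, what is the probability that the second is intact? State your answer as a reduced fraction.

3/7

After removing one cracked, 14 remain: 8 cracked and 6 intact.
So the probability the next is intact is 6/14 = 3/7.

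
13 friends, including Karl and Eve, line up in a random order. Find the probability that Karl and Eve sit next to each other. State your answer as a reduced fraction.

There are 13! = 6227020800 arrangements.
Treat Karl and Eve as a block: 12! arrangements of the blocks × 2 orders within the block = 2·479001600 = 958003200.
Probability = 958003200/6227020800 = 2/13.

2/13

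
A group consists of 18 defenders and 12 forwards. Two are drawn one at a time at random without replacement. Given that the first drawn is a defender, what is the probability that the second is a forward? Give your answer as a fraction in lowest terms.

After removing one defender, 29 remain: 17 defenders and 12 forwards.
So the probability the next is a forward is 12/29.

12/29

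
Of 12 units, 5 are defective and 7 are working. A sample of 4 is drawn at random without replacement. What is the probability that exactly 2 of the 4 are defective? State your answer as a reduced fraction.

14/33

The sample space is all 4-subsets of the 12: C(12,4) = 495.
Selections with exactly 2 defective: choose 2 of the 5 defective and 2 of the 7 working, C(5,2)·C(7,2) = 10·21 = 210.
Probability = 210/495 = 14/33.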